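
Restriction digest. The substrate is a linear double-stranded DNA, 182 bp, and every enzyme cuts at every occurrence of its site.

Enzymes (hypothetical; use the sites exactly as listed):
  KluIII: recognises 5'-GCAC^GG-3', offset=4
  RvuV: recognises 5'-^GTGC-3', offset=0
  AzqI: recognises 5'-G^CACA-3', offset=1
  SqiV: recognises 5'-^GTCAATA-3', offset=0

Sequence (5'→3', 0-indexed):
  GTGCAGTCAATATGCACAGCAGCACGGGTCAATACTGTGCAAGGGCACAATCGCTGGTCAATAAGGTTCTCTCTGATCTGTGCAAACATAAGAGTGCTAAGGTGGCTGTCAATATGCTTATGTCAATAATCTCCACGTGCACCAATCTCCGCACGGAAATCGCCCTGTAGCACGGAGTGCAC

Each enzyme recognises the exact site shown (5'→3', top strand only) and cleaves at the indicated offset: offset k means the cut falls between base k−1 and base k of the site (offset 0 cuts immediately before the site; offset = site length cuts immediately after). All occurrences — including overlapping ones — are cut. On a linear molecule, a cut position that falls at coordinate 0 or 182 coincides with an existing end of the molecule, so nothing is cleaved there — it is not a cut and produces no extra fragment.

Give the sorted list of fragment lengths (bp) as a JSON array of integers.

Site scan:
  KluIII GCACGG/4: at [21, 150, 169] ⇒ [25, 154, 173]
  RvuV GTGC/0: at [0, 36, 79, 93, 136, 176] ⇒ [36, 79, 93, 136, 176] (position 0 is a terminus of the linear molecule — no cut)
  AzqI GCACA/1: at [13, 44] ⇒ [14, 45]
  SqiV GTCAATA/0: at [5, 27, 56, 107, 121] ⇒ [5, 27, 56, 107, 121]

All cut coordinates (distinct, sorted): [5, 14, 25, 27, 36, 45, 56, 79, 93, 107, 121, 136, 154, 173, 176]

Fragment lengths:
  [0,5): 5 bp
  [5,14): 9 bp
  [14,25): 11 bp
  [25,27): 2 bp
  [27,36): 9 bp
  [36,45): 9 bp
  [45,56): 11 bp
  [56,79): 23 bp
  [79,93): 14 bp
  [93,107): 14 bp
  [107,121): 14 bp
  [121,136): 15 bp
  [136,154): 18 bp
  [154,173): 19 bp
  [173,176): 3 bp
  [176,182): 6 bp

[2,3,5,6,9,9,9,11,11,14,14,14,15,18,19,23]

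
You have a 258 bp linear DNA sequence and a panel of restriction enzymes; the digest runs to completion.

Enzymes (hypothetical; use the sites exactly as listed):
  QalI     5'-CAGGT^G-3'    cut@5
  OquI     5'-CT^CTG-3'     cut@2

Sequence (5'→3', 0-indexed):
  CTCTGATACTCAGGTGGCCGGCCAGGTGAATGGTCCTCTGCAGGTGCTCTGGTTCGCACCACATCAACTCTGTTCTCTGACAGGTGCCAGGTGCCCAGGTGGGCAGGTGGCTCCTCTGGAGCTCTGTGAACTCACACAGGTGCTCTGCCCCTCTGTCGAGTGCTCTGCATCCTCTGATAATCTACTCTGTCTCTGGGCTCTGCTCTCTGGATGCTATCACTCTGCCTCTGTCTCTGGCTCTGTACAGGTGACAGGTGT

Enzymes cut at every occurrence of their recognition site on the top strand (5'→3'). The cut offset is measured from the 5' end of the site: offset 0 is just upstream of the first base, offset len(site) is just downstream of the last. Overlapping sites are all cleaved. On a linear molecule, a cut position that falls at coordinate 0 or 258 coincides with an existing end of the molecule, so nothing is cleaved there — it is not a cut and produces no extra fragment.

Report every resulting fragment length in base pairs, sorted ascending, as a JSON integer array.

[2,2,3,3,6,6,6,6,7,7,7,7,7,7,8,8,8,8,8,9,9,10,10,12,12,13,13,15,18,21]

Per-enzyme occurrences:
  QalI (CAGGTG, off=5): starts [10, 22, 40, 80, 87, 95, 103, 136, 244, 251] → cuts [15, 27, 45, 85, 92, 100, 108, 141, 249, 256]
  OquI (CTCTG, off=2): starts [0, 35, 46, 67, 74, 113, 121, 142, 150, 162, 171, 184, 190, 197, 204, 219, 225, 231, 237] → cuts [2, 37, 48, 69, 76, 115, 123, 144, 152, 164, 173, 186, 192, 199, 206, 221, 227, 233, 239]

All cut coordinates (distinct, sorted): [2, 15, 27, 37, 45, 48, 69, 76, 85, 92, 100, 108, 115, 123, 141, 144, 152, 164, 173, 186, 192, 199, 206, 221, 227, 233, 239, 249, 256]

Fragment lengths:
  [0,2): 2 bp
  [2,15): 13 bp
  [15,27): 12 bp
  [27,37): 10 bp
  [37,45): 8 bp
  [45,48): 3 bp
  [48,69): 21 bp
  [69,76): 7 bp
  [76,85): 9 bp
  [85,92): 7 bp
  [92,100): 8 bp
  [100,108): 8 bp
  [108,115): 7 bp
  [115,123): 8 bp
  [123,141): 18 bp
  [141,144): 3 bp
  [144,152): 8 bp
  [152,164): 12 bp
  [164,173): 9 bp
  [173,186): 13 bp
  [186,192): 6 bp
  [192,199): 7 bp
  [199,206): 7 bp
  [206,221): 15 bp
  [221,227): 6 bp
  [227,233): 6 bp
  [233,239): 6 bp
  [239,249): 10 bp
  [249,256): 7 bp
  [256,258): 2 bp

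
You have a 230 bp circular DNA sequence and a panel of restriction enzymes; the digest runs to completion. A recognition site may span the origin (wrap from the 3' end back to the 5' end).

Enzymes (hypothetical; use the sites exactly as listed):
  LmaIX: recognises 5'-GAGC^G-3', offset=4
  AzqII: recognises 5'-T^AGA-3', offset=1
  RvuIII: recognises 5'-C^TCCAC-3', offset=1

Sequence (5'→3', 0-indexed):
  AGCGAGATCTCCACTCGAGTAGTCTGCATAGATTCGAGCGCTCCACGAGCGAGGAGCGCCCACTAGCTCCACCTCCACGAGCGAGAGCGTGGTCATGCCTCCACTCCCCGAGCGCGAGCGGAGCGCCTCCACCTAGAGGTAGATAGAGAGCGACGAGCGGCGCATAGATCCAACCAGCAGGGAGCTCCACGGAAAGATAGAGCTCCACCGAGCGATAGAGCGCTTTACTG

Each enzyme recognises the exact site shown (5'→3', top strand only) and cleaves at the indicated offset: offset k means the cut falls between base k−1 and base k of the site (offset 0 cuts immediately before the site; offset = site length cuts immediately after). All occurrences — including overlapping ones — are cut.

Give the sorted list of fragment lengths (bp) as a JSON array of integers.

[2,3,3,4,5,5,5,6,6,6,6,6,7,7,7,7,7,9,9,10,10,10,11,12,13,14,20,20]

Site scan:
  LmaIX GAGCG/4: at [35, 46, 53, 78, 84, 109, 115, 120, 147, 154, 209, 217, 229] ⇒ [3, 39, 50, 57, 82, 88, 113, 119, 124, 151, 158, 213, 221]
  AzqII TAGA/1: at [28, 133, 139, 143, 164, 197, 215] ⇒ [29, 134, 140, 144, 165, 198, 216]
  RvuIII CTCCAC/1: at [8, 40, 66, 72, 98, 126, 184, 202] ⇒ [9, 41, 67, 73, 99, 127, 185, 203]

All cut coordinates (distinct, sorted): [3, 9, 29, 39, 41, 50, 57, 67, 73, 82, 88, 99, 113, 119, 124, 127, 134, 140, 144, 151, 158, 165, 185, 198, 203, 213, 216, 221]

Fragments:
  3→9: 6 bp
  9→29: 20 bp
  29→39: 10 bp
  39→41: 2 bp
  41→50: 9 bp
  50→57: 7 bp
  57→67: 10 bp
  67→73: 6 bp
  73→82: 9 bp
  82→88: 6 bp
  88→99: 11 bp
  99→113: 14 bp
  113→119: 6 bp
  119→124: 5 bp
  124→127: 3 bp
  127→134: 7 bp
  134→140: 6 bp
  140→144: 4 bp
  144→151: 7 bp
  151→158: 7 bp
  158→165: 7 bp
  165→185: 20 bp
  185→198: 13 bp
  198→203: 5 bp
  203→213: 10 bp
  213→216: 3 bp
  216→221: 5 bp
  221→3 (wrap): 230-221+3 = 12 bp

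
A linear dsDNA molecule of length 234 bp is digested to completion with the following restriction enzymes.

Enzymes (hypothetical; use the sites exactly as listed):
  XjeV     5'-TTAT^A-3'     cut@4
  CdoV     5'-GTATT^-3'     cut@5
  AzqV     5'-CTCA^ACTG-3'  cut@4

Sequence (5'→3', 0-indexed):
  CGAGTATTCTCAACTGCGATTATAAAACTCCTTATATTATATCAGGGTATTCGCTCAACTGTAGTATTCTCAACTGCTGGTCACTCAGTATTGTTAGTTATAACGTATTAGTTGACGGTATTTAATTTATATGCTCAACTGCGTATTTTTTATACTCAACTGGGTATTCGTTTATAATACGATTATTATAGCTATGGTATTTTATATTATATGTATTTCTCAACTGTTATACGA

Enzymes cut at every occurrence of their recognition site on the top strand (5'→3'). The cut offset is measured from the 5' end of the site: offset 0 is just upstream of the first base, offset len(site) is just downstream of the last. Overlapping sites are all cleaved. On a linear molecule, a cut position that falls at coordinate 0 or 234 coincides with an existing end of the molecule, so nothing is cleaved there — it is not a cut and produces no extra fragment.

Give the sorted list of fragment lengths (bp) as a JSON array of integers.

Site scan:
  XjeV TTATA/4: at [19, 31, 36, 97, 126, 149, 171, 185, 201, 206, 226] ⇒ [23, 35, 40, 101, 130, 153, 175, 189, 205, 210, 230]
  CdoV GTATT/5: at [3, 46, 63, 87, 104, 117, 142, 163, 196, 212] ⇒ [8, 51, 68, 92, 109, 122, 147, 168, 201, 217]
  AzqV CTCAACTG/4: at [8, 53, 68, 133, 154, 218] ⇒ [12, 57, 72, 137, 158, 222]

All cut coordinates (distinct, sorted): [8, 12, 23, 35, 40, 51, 57, 68, 72, 92, 101, 109, 122, 130, 137, 147, 153, 158, 168, 175, 189, 201, 205, 210, 217, 222, 230]

Fragment lengths:
  [0,8): 8 bp
  [8,12): 4 bp
  [12,23): 11 bp
  [23,35): 12 bp
  [35,40): 5 bp
  [40,51): 11 bp
  [51,57): 6 bp
  [57,68): 11 bp
  [68,72): 4 bp
  [72,92): 20 bp
  [92,101): 9 bp
  [101,109): 8 bp
  [109,122): 13 bp
  [122,130): 8 bp
  [130,137): 7 bp
  [137,147): 10 bp
  [147,153): 6 bp
  [153,158): 5 bp
  [158,168): 10 bp
  [168,175): 7 bp
  [175,189): 14 bp
  [189,201): 12 bp
  [201,205): 4 bp
  [205,210): 5 bp
  [210,217): 7 bp
  [217,222): 5 bp
  [222,230): 8 bp
  [230,234): 4 bp

[4,4,4,4,5,5,5,5,6,6,7,7,7,8,8,8,8,9,10,10,11,11,11,12,12,13,14,20]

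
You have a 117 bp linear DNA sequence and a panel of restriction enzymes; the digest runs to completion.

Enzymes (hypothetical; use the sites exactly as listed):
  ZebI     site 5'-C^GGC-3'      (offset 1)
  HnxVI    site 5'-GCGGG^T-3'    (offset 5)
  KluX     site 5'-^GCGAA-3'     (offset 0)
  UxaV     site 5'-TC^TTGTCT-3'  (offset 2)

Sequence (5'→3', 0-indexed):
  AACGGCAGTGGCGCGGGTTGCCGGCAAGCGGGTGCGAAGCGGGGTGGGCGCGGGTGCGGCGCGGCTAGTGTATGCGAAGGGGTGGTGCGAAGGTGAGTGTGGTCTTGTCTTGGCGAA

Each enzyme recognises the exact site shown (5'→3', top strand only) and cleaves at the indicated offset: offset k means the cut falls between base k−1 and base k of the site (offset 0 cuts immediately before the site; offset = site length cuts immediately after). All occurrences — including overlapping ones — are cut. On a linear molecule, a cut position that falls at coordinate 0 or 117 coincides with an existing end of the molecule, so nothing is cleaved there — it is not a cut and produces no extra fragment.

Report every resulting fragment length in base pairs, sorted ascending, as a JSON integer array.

Per-enzyme occurrences:
  ZebI CGGC/1: at [2, 21, 56, 61] ⇒ [3, 22, 57, 62]
  HnxVI GCGGGT/5: at [12, 27, 49] ⇒ [17, 32, 54]
  KluX GCGAA/0: at [33, 73, 86, 112] ⇒ [33, 73, 86, 112]
  UxaV TCTTGTCT/2: at [102] ⇒ [104]

All cut coordinates (distinct, sorted): [3, 17, 22, 32, 33, 54, 57, 62, 73, 86, 104, 112]

Fragment lengths:
  [0,3): 3 bp
  [3,17): 14 bp
  [17,22): 5 bp
  [22,32): 10 bp
  [32,33): 1 bp
  [33,54): 21 bp
  [54,57): 3 bp
  [57,62): 5 bp
  [62,73): 11 bp
  [73,86): 13 bp
  [86,104): 18 bp
  [104,112): 8 bp
  [112,117): 5 bp

[1,3,3,5,5,5,8,10,11,13,14,18,21]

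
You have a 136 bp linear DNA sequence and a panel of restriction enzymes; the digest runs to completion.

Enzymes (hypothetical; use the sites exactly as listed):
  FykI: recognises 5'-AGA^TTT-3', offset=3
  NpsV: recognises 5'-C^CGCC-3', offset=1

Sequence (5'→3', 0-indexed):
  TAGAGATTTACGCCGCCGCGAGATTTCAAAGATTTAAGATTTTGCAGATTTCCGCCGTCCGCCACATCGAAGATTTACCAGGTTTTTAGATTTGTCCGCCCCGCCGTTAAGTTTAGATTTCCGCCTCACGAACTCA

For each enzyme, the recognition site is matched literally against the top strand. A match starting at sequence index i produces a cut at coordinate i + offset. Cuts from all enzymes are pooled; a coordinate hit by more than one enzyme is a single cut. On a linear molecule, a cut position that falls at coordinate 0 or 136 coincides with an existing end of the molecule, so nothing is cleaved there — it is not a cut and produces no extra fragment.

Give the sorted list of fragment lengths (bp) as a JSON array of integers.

[4,4,5,6,6,7,7,7,9,9,10,14,15,16,17]

Per-enzyme occurrences:
  FykI AGATTT/3: at [3, 20, 29, 36, 45, 70, 87, 114] ⇒ [6, 23, 32, 39, 48, 73, 90, 117]
  NpsV CCGCC/1: at [12, 51, 58, 95, 100, 120] ⇒ [13, 52, 59, 96, 101, 121]

All cut coordinates (distinct, sorted): [6, 13, 23, 32, 39, 48, 52, 59, 73, 90, 96, 101, 117, 121]

Fragments:
  [0,6): 6 bp
  [6,13): 7 bp
  [13,23): 10 bp
  [23,32): 9 bp
  [32,39): 7 bp
  [39,48): 9 bp
  [48,52): 4 bp
  [52,59): 7 bp
  [59,73): 14 bp
  [73,90): 17 bp
  [90,96): 6 bp
  [96,101): 5 bp
  [101,117): 16 bp
  [117,121): 4 bp
  [121,136): 15 bp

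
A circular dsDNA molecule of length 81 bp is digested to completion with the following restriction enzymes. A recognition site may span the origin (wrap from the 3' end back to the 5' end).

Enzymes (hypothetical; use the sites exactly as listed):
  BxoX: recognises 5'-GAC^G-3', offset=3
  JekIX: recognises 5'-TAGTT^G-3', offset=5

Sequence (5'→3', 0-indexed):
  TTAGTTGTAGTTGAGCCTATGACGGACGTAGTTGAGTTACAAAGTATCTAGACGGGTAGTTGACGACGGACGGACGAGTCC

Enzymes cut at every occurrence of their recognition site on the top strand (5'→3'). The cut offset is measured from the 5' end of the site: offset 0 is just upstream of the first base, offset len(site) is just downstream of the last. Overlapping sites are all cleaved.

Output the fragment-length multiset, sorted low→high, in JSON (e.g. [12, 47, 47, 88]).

Site scan:
  BxoX (GACG, off=3): starts [20, 24, 50, 61, 64, 68, 72] → cuts [23, 27, 53, 64, 67, 71, 75]
  JekIX (TAGTTG, off=5): starts [1, 7, 28, 56] → cuts [6, 12, 33, 61]

Pooled cuts: [6, 12, 23, 27, 33, 53, 61, 64, 67, 71, 75]

Fragments:
  6→12: 6 bp
  12→23: 11 bp
  23→27: 4 bp
  27→33: 6 bp
  33→53: 20 bp
  53→61: 8 bp
  61→64: 3 bp
  64→67: 3 bp
  67→71: 4 bp
  71→75: 4 bp
  75→6 (wrap): 81-75+6 = 12 bp

[3,3,4,4,4,6,6,8,11,12,20]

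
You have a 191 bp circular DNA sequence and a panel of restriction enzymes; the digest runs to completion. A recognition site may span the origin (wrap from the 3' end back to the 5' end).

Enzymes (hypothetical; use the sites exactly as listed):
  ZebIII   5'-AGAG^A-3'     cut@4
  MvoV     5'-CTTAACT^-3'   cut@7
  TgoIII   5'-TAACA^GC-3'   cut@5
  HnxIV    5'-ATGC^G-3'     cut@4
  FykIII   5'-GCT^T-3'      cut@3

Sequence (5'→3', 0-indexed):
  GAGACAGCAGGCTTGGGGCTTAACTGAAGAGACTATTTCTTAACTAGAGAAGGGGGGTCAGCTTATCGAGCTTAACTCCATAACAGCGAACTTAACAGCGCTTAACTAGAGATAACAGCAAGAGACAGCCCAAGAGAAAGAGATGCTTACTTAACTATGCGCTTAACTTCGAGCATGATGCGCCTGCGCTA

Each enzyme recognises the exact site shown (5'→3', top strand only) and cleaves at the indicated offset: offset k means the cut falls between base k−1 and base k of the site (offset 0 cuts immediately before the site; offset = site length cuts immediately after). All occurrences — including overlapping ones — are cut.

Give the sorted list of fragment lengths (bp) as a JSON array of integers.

Per-enzyme occurrences:
  ZebIII AGAGA/4: at [27, 45, 107, 120, 132, 138, 190] ⇒ [3, 31, 49, 111, 124, 136, 142]
  MvoV CTTAACT/7: at [18, 38, 70, 100, 149, 161] ⇒ [25, 45, 77, 107, 156, 168]
  TgoIII TAACAGC/5: at [80, 92, 112] ⇒ [85, 97, 117]
  HnxIV ATGCG/4: at [156, 177] ⇒ [160, 181]
  FykIII GCTT/3: at [10, 17, 60, 69, 99, 144, 160] ⇒ [13, 20, 63, 72, 102, 147, 163]

All cut coordinates (distinct, sorted): [3, 13, 20, 25, 31, 45, 49, 63, 72, 77, 85, 97, 102, 107, 111, 117, 124, 136, 142, 147, 156, 160, 163, 168, 181]

Fragment lengths:
  3→13: 10 bp
  13→20: 7 bp
  20→25: 5 bp
  25→31: 6 bp
  31→45: 14 bp
  45→49: 4 bp
  49→63: 14 bp
  63→72: 9 bp
  72→77: 5 bp
  77→85: 8 bp
  85→97: 12 bp
  97→102: 5 bp
  102→107: 5 bp
  107→111: 4 bp
  111→117: 6 bp
  117→124: 7 bp
  124→136: 12 bp
  136→142: 6 bp
  142→147: 5 bp
  147→156: 9 bp
  156→160: 4 bp
  160→163: 3 bp
  163→168: 5 bp
  168→181: 13 bp
  181→3 (wrap): 191-181+3 = 13 bp

[3,4,4,4,5,5,5,5,5,5,6,6,6,7,7,8,9,9,10,12,12,13,13,14,14]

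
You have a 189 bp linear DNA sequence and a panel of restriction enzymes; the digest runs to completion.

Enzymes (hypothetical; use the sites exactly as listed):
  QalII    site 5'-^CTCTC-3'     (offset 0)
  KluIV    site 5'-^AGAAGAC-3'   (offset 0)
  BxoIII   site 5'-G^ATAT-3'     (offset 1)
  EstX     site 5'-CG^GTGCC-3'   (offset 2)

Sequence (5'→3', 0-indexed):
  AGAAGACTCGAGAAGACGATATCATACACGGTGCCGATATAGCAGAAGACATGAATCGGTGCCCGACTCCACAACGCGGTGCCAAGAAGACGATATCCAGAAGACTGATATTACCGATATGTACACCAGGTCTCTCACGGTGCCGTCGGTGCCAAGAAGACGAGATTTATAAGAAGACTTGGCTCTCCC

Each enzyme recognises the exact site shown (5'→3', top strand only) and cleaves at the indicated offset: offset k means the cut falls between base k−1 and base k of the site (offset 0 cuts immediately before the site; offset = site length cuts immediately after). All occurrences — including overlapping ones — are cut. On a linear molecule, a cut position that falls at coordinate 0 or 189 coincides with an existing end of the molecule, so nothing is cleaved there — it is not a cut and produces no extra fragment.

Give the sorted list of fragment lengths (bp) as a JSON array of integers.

Scan for sites:
  QalII (CTCTC, off=0): starts [131, 182] → cuts [131, 182]
  KluIV (AGAAGAC, off=0): starts [0, 10, 43, 84, 98, 154, 171] → cuts [10, 43, 84, 98, 154, 171] (position 0 is a terminus of the linear molecule — no cut)
  BxoIII (GATAT, off=1): starts [17, 35, 91, 106, 115] → cuts [18, 36, 92, 107, 116]
  EstX (CGGTGCC, off=2): starts [28, 56, 76, 137, 146] → cuts [30, 58, 78, 139, 148]

All cut coordinates (distinct, sorted): [10, 18, 30, 36, 43, 58, 78, 84, 92, 98, 107, 116, 131, 139, 148, 154, 171, 182]

Fragments:
  [0,10): 10 bp
  [10,18): 8 bp
  [18,30): 12 bp
  [30,36): 6 bp
  [36,43): 7 bp
  [43,58): 15 bp
  [58,78): 20 bp
  [78,84): 6 bp
  [84,92): 8 bp
  [92,98): 6 bp
  [98,107): 9 bp
  [107,116): 9 bp
  [116,131): 15 bp
  [131,139): 8 bp
  [139,148): 9 bp
  [148,154): 6 bp
  [154,171): 17 bp
  [171,182): 11 bp
  [182,189): 7 bp

[6,6,6,6,7,7,8,8,8,9,9,9,10,11,12,15,15,17,20]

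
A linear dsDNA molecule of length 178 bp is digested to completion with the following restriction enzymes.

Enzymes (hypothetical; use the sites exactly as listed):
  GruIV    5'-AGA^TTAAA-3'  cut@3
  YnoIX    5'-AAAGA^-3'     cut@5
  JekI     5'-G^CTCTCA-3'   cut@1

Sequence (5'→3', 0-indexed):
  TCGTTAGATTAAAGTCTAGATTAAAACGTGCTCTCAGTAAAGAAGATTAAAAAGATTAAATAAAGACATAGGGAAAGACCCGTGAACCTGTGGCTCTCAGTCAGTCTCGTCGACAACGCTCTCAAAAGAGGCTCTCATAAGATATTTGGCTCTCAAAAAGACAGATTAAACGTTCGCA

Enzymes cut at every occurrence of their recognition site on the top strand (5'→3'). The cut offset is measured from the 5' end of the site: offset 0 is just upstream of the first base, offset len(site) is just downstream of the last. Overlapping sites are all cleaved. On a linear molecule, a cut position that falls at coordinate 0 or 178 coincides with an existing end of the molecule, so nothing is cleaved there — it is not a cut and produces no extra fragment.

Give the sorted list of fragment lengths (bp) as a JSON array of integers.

[2,3,4,8,9,10,11,11,12,12,12,13,13,15,18,25]

Per-enzyme occurrences:
  GruIV AGATTAAA/3: at [5, 17, 43, 52, 162] ⇒ [8, 20, 46, 55, 165]
  YnoIX AAAGA/5: at [38, 50, 61, 73, 124, 156] ⇒ [43, 55, 66, 78, 129, 161]
  JekI GCTCTCA/1: at [29, 92, 117, 130, 148] ⇒ [30, 93, 118, 131, 149]

Pooled cuts: [8, 20, 30, 43, 46, 55, 66, 78, 93, 118, 129, 131, 149, 161, 165]

Fragment lengths:
  [0,8): 8 bp
  [8,20): 12 bp
  [20,30): 10 bp
  [30,43): 13 bp
  [43,46): 3 bp
  [46,55): 9 bp
  [55,66): 11 bp
  [66,78): 12 bp
  [78,93): 15 bp
  [93,118): 25 bp
  [118,129): 11 bp
  [129,131): 2 bp
  [131,149): 18 bp
  [149,161): 12 bp
  [161,165): 4 bp
  [165,178): 13 bp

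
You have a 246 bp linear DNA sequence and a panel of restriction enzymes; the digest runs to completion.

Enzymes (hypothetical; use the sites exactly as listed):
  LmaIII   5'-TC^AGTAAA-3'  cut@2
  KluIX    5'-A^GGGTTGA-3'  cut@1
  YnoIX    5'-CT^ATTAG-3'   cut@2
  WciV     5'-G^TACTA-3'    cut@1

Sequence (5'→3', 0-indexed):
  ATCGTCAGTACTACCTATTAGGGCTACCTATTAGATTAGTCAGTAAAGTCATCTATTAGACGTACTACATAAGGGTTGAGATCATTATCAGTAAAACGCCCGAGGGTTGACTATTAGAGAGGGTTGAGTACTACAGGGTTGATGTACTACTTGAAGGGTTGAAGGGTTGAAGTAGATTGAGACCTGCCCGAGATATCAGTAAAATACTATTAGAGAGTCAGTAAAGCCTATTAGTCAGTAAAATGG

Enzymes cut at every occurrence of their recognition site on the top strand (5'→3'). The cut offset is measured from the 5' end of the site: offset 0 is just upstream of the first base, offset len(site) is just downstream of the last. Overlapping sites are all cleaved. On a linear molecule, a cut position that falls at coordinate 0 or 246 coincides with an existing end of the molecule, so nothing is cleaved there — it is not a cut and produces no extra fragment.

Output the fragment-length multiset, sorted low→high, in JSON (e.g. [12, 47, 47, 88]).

[7,7,8,8,8,8,8,8,9,9,10,10,10,11,11,11,12,13,13,14,17,34]

Site scan:
  LmaIII (TCAGTAAA, off=2): starts [39, 87, 195, 217, 234] → cuts [41, 89, 197, 219, 236]
  KluIX (AGGGTTGA, off=1): starts [71, 102, 119, 134, 154, 162] → cuts [72, 103, 120, 135, 155, 163]
  YnoIX (CTATTAG, off=2): starts [14, 27, 52, 110, 206, 227] → cuts [16, 29, 54, 112, 208, 229]
  WciV (GTACTA, off=1): starts [7, 61, 127, 143] → cuts [8, 62, 128, 144]

Pooled cuts: [8, 16, 29, 41, 54, 62, 72, 89, 103, 112, 120, 128, 135, 144, 155, 163, 197, 208, 219, 229, 236]

Fragment lengths:
  [0,8): 8 bp
  [8,16): 8 bp
  [16,29): 13 bp
  [29,41): 12 bp
  [41,54): 13 bp
  [54,62): 8 bp
  [62,72): 10 bp
  [72,89): 17 bp
  [89,103): 14 bp
  [103,112): 9 bp
  [112,120): 8 bp
  [120,128): 8 bp
  [128,135): 7 bp
  [135,144): 9 bp
  [144,155): 11 bp
  [155,163): 8 bp
  [163,197): 34 bp
  [197,208): 11 bp
  [208,219): 11 bp
  [219,229): 10 bp
  [229,236): 7 bp
  [236,246): 10 bp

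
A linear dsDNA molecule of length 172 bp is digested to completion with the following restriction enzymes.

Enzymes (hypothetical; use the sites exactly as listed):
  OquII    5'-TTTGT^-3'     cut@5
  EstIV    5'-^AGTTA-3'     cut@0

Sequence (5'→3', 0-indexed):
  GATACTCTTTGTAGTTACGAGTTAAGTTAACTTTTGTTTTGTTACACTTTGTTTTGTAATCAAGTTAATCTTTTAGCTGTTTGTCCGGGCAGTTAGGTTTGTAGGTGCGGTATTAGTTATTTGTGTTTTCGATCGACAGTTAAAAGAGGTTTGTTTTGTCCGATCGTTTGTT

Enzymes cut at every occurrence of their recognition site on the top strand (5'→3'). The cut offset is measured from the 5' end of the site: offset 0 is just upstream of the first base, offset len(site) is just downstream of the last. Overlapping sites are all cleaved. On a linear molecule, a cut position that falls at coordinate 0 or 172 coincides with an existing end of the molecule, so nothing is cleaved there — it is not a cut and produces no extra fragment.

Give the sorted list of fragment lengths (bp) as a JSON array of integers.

Per-enzyme occurrences:
  OquII TTTGT/5: at [7, 32, 37, 47, 52, 79, 97, 119, 149, 154, 166] ⇒ [12, 37, 42, 52, 57, 84, 102, 124, 154, 159, 171]
  EstIV AGTTA/0: at [12, 19, 24, 62, 90, 114, 137] ⇒ [12, 19, 24, 62, 90, 114, 137]

All cut coordinates (distinct, sorted): [12, 19, 24, 37, 42, 52, 57, 62, 84, 90, 102, 114, 124, 137, 154, 159, 171]

Fragment lengths:
  [0,12): 12 bp
  [12,19): 7 bp
  [19,24): 5 bp
  [24,37): 13 bp
  [37,42): 5 bp
  [42,52): 10 bp
  [52,57): 5 bp
  [57,62): 5 bp
  [62,84): 22 bp
  [84,90): 6 bp
  [90,102): 12 bp
  [102,114): 12 bp
  [114,124): 10 bp
  [124,137): 13 bp
  [137,154): 17 bp
  [154,159): 5 bp
  [159,171): 12 bp
  [171,172): 1 bp

[1,5,5,5,5,5,6,7,10,10,12,12,12,12,13,13,17,22]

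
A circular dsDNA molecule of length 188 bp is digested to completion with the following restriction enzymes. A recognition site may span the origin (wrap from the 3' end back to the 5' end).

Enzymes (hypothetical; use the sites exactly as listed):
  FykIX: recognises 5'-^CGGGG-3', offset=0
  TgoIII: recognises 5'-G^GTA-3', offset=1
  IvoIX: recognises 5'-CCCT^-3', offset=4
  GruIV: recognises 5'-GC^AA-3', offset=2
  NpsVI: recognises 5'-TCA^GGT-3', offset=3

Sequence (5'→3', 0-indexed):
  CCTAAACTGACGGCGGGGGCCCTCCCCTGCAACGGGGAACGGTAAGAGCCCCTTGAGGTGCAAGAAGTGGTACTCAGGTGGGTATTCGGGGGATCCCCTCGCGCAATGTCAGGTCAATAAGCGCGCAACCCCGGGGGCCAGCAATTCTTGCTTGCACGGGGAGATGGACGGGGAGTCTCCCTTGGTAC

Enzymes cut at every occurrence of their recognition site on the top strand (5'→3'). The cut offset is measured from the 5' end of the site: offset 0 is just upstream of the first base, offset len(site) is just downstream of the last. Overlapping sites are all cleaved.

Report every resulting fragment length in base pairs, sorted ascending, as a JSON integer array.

[2,2,2,5,5,5,5,5,7,7,7,8,8,9,10,10,11,12,12,13,14,14,15]

Per-enzyme occurrences:
  FykIX (CGGGG, off=0): starts [13, 32, 86, 131, 156, 168] → cuts [13, 32, 86, 131, 156, 168]
  TgoIII (GGTA, off=1): starts [40, 68, 80, 183] → cuts [41, 69, 81, 184]
  IvoIX (CCCT, off=4): starts [19, 24, 49, 95, 178, 187] → cuts [3, 23, 28, 53, 99, 182]
  GruIV (GCAA, off=2): starts [28, 59, 102, 124, 140] → cuts [30, 61, 104, 126, 142]
  NpsVI (TCAGGT, off=3): starts [73, 108] → cuts [76, 111]

Pooled cuts: [3, 13, 23, 28, 30, 32, 41, 53, 61, 69, 76, 81, 86, 99, 104, 111, 126, 131, 142, 156, 168, 182, 184]

Fragments:
  3→13: 10 bp
  13→23: 10 bp
  23→28: 5 bp
  28→30: 2 bp
  30→32: 2 bp
  32→41: 9 bp
  41→53: 12 bp
  53→61: 8 bp
  61→69: 8 bp
  69→76: 7 bp
  76→81: 5 bp
  81→86: 5 bp
  86→99: 13 bp
  99→104: 5 bp
  104→111: 7 bp
  111→126: 15 bp
  126→131: 5 bp
  131→142: 11 bp
  142→156: 14 bp
  156→168: 12 bp
  168→182: 14 bp
  182→184: 2 bp
  184→3 (wrap): 188-184+3 = 7 bp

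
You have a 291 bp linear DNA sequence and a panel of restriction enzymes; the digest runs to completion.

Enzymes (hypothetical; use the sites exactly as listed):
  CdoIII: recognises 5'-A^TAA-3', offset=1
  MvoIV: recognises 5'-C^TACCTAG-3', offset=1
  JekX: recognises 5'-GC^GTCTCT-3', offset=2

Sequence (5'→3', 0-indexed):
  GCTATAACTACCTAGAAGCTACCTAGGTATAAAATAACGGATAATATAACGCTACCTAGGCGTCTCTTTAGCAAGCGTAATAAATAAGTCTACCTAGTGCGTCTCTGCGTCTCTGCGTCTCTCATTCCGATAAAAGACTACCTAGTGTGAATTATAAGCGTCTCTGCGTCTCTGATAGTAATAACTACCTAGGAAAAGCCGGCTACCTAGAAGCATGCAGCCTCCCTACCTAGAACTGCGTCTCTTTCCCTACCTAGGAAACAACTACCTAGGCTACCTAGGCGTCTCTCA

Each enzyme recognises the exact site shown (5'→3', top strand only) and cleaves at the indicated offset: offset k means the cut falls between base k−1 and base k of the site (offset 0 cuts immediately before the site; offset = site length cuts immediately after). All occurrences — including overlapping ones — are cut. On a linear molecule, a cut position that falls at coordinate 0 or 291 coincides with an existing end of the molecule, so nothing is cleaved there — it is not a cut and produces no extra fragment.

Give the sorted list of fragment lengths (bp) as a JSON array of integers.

[4,4,4,4,5,5,5,6,6,7,8,8,8,8,8,9,9,9,10,10,11,11,13,14,14,15,16,18,19,23]

Per-enzyme occurrences:
  CdoIII (ATAA, off=1): starts [3, 28, 33, 40, 45, 79, 83, 129, 153, 180] → cuts [4, 29, 34, 41, 46, 80, 84, 130, 154, 181]
  MvoIV (CTACCTAG, off=1): starts [7, 18, 51, 89, 137, 184, 202, 225, 249, 264, 273] → cuts [8, 19, 52, 90, 138, 185, 203, 226, 250, 265, 274]
  JekX (GCGTCTCT, off=2): starts [59, 98, 106, 114, 157, 165, 237, 281] → cuts [61, 100, 108, 116, 159, 167, 239, 283]

Pooled cuts: [4, 8, 19, 29, 34, 41, 46, 52, 61, 80, 84, 90, 100, 108, 116, 130, 138, 154, 159, 167, 181, 185, 203, 226, 239, 250, 265, 274, 283]

Fragment lengths:
  [0,4): 4 bp
  [4,8): 4 bp
  [8,19): 11 bp
  [19,29): 10 bp
  [29,34): 5 bp
  [34,41): 7 bp
  [41,46): 5 bp
  [46,52): 6 bp
  [52,61): 9 bp
  [61,80): 19 bp
  [80,84): 4 bp
  [84,90): 6 bp
  [90,100): 10 bp
  [100,108): 8 bp
  [108,116): 8 bp
  [116,130): 14 bp
  [130,138): 8 bp
  [138,154): 16 bp
  [154,159): 5 bp
  [159,167): 8 bp
  [167,181): 14 bp
  [181,185): 4 bp
  [185,203): 18 bp
  [203,226): 23 bp
  [226,239): 13 bp
  [239,250): 11 bp
  [250,265): 15 bp
  [265,274): 9 bp
  [274,283): 9 bp
  [283,291): 8 bp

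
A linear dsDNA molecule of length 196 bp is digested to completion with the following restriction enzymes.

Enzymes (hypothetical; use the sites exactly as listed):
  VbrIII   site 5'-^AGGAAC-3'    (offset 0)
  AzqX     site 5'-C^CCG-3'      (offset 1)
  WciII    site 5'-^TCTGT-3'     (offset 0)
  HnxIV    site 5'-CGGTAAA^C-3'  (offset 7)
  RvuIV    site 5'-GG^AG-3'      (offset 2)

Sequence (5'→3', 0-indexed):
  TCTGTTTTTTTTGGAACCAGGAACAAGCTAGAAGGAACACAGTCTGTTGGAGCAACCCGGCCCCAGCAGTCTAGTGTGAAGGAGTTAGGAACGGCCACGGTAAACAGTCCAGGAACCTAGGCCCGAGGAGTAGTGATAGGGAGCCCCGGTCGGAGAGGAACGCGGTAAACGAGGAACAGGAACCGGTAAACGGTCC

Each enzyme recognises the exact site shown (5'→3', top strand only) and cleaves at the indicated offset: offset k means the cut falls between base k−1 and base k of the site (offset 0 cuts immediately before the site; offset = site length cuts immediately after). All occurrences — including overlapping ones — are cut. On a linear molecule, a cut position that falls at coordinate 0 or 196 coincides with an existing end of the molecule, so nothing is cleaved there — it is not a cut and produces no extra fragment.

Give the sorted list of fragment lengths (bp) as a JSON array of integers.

Per-enzyme occurrences:
  VbrIII AGGAAC/0: at [18, 32, 86, 110, 155, 171, 177] ⇒ [18, 32, 86, 110, 155, 171, 177]
  AzqX CCCG/1: at [55, 121, 144] ⇒ [56, 122, 145]
  WciII TCTGT/0: at [0, 42] ⇒ [42] (position 0 is a terminus of the linear molecule — no cut)
  HnxIV CGGTAAAC/7: at [97, 162, 183] ⇒ [104, 169, 190]
  RvuIV GGAG/2: at [48, 80, 126, 139, 151] ⇒ [50, 82, 128, 141, 153]

All cut coordinates (distinct, sorted): [18, 32, 42, 50, 56, 82, 86, 104, 110, 122, 128, 141, 145, 153, 155, 169, 171, 177, 190]

Fragments:
  [0,18): 18 bp
  [18,32): 14 bp
  [32,42): 10 bp
  [42,50): 8 bp
  [50,56): 6 bp
  [56,82): 26 bp
  [82,86): 4 bp
  [86,104): 18 bp
  [104,110): 6 bp
  [110,122): 12 bp
  [122,128): 6 bp
  [128,141): 13 bp
  [141,145): 4 bp
  [145,153): 8 bp
  [153,155): 2 bp
  [155,169): 14 bp
  [169,171): 2 bp
  [171,177): 6 bp
  [177,190): 13 bp
  [190,196): 6 bp

[2,2,4,4,6,6,6,6,6,8,8,10,12,13,13,14,14,18,18,26]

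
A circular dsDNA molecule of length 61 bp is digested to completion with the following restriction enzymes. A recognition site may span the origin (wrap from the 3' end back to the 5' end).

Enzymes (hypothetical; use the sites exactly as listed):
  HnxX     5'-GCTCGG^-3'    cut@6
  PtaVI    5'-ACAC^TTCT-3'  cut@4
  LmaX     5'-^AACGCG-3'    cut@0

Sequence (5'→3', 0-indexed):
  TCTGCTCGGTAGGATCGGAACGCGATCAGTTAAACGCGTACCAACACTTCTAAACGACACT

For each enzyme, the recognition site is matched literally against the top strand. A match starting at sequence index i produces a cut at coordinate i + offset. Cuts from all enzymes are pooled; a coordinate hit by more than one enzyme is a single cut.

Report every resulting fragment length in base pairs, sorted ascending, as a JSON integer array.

Site scan:
  HnxX (GCTCGG, off=6): starts [3] → cuts [9]
  PtaVI (ACACTTCT, off=4): starts [43, 56] → cuts [47, 60]
  LmaX (AACGCG, off=0): starts [18, 32] → cuts [18, 32]

All cut coordinates (distinct, sorted): [9, 18, 32, 47, 60]

Fragment lengths:
  9→18: 9 bp
  18→32: 14 bp
  32→47: 15 bp
  47→60: 13 bp
  60→9 (wrap): 61-60+9 = 10 bp

[9,10,13,14,15]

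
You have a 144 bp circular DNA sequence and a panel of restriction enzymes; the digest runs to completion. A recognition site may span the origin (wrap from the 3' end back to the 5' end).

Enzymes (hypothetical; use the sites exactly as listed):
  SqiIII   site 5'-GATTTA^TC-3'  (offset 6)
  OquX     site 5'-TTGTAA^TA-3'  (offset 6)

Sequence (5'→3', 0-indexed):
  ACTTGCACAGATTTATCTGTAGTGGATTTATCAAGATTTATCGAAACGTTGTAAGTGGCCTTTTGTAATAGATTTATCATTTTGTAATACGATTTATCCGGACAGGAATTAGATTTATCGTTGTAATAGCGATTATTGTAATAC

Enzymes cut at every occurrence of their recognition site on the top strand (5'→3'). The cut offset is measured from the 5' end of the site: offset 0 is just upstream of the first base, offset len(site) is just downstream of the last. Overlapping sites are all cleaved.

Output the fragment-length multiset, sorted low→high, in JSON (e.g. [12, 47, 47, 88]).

Site scan:
  SqiIII (GATTTATC, off=6): starts [9, 24, 34, 70, 90, 111] → cuts [15, 30, 40, 76, 96, 117]
  OquX (TTGTAATA, off=6): starts [62, 81, 120, 135] → cuts [68, 87, 126, 141]

All cut coordinates (distinct, sorted): [15, 30, 40, 68, 76, 87, 96, 117, 126, 141]

Fragment lengths:
  15→30: 15 bp
  30→40: 10 bp
  40→68: 28 bp
  68→76: 8 bp
  76→87: 11 bp
  87→96: 9 bp
  96→117: 21 bp
  117→126: 9 bp
  126→141: 15 bp
  141→15 (wrap): 144-141+15 = 18 bp

[8,9,9,10,11,15,15,18,21,28]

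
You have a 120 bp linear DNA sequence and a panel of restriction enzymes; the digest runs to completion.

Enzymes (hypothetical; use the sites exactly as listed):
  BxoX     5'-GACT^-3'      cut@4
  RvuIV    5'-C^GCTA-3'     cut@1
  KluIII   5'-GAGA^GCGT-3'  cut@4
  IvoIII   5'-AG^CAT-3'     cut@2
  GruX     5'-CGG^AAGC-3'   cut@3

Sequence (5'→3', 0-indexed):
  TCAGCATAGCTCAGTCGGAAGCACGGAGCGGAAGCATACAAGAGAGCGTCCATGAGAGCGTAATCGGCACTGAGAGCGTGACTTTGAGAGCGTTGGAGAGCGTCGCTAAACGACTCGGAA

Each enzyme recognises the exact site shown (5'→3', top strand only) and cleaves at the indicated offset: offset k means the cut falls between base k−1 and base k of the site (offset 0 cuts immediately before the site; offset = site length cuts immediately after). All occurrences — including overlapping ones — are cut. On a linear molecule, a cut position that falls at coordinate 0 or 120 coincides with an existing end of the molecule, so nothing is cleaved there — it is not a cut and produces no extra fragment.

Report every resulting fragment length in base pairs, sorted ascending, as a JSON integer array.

[3,4,5,5,6,8,10,11,11,12,13,14,18]

Site scan:
  BxoX GACT/4: at [79, 111] ⇒ [83, 115]
  RvuIV CGCTA/1: at [103] ⇒ [104]
  KluIII GAGAGCGT/4: at [41, 53, 71, 85, 95] ⇒ [45, 57, 75, 89, 99]
  IvoIII AGCAT/2: at [2, 32] ⇒ [4, 34]
  GruX CGGAAGC/3: at [15, 28] ⇒ [18, 31]

All cut coordinates (distinct, sorted): [4, 18, 31, 34, 45, 57, 75, 83, 89, 99, 104, 115]

Fragments:
  [0,4): 4 bp
  [4,18): 14 bp
  [18,31): 13 bp
  [31,34): 3 bp
  [34,45): 11 bp
  [45,57): 12 bp
  [57,75): 18 bp
  [75,83): 8 bp
  [83,89): 6 bp
  [89,99): 10 bp
  [99,104): 5 bp
  [104,115): 11 bp
  [115,120): 5 bp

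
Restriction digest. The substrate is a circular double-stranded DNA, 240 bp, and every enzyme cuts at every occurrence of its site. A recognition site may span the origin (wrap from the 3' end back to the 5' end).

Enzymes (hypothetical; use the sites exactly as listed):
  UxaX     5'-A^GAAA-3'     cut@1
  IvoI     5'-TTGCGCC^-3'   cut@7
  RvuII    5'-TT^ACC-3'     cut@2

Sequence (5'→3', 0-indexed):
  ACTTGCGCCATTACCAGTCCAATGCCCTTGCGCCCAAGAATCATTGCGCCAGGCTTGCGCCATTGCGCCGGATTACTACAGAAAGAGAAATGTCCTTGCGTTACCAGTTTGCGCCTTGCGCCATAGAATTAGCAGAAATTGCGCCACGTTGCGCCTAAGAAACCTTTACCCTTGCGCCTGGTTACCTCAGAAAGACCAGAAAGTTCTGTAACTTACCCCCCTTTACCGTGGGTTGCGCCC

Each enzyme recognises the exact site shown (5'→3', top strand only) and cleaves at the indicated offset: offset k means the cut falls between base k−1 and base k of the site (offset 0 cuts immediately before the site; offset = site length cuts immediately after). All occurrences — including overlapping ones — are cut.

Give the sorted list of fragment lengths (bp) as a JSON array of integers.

[3,3,5,6,6,7,8,9,9,10,10,10,11,11,11,11,12,13,15,16,16,16,22]

Per-enzyme occurrences:
  UxaX AGAAA/1: at [79, 85, 133, 157, 188, 197] ⇒ [80, 86, 134, 158, 189, 198]
  IvoI TTGCGCC/7: at [2, 27, 43, 54, 62, 108, 115, 138, 148, 171, 232] ⇒ [9, 34, 50, 61, 69, 115, 122, 145, 155, 178, 239]
  RvuII TTACC/2: at [10, 100, 165, 181, 212, 222] ⇒ [12, 102, 167, 183, 214, 224]

Pooled cuts: [9, 12, 34, 50, 61, 69, 80, 86, 102, 115, 122, 134, 145, 155, 158, 167, 178, 183, 189, 198, 214, 224, 239]

Fragment lengths:
  9→12: 3 bp
  12→34: 22 bp
  34→50: 16 bp
  50→61: 11 bp
  61→69: 8 bp
  69→80: 11 bp
  80→86: 6 bp
  86→102: 16 bp
  102→115: 13 bp
  115→122: 7 bp
  122→134: 12 bp
  134→145: 11 bp
  145→155: 10 bp
  155→158: 3 bp
  158→167: 9 bp
  167→178: 11 bp
  178→183: 5 bp
  183→189: 6 bp
  189→198: 9 bp
  198→214: 16 bp
  214→224: 10 bp
  224→239: 15 bp
  239→9 (wrap): 240-239+9 = 10 bp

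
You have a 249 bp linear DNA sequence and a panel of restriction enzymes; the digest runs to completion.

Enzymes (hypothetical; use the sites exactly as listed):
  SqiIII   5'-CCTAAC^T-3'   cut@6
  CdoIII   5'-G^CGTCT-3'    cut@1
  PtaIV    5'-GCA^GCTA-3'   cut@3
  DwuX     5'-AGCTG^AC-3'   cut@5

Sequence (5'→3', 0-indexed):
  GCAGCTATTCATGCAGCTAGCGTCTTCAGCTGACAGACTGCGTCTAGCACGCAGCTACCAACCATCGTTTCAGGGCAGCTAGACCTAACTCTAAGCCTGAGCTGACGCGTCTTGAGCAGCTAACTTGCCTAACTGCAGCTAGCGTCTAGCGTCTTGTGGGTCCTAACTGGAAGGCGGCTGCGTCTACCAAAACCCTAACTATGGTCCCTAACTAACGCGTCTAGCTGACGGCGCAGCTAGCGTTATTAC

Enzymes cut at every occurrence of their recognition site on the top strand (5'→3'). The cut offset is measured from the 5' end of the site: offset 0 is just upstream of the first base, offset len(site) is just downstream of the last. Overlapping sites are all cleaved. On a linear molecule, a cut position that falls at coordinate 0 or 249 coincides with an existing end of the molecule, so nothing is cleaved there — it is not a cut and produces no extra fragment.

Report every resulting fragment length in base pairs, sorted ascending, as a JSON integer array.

Site scan:
  SqiIII CCTAACT/6: at [83, 127, 161, 193, 206] ⇒ [89, 133, 167, 199, 212]
  CdoIII GCGTCT/1: at [19, 39, 106, 141, 148, 179, 216] ⇒ [20, 40, 107, 142, 149, 180, 217]
  PtaIV GCAGCTA/3: at [0, 12, 50, 74, 115, 134, 232] ⇒ [3, 15, 53, 77, 118, 137, 235]
  DwuX AGCTGAC/5: at [27, 99, 222] ⇒ [32, 104, 227]

All cut coordinates (distinct, sorted): [3, 15, 20, 32, 40, 53, 77, 89, 104, 107, 118, 133, 137, 142, 149, 167, 180, 199, 212, 217, 227, 235]

Fragment lengths:
  [0,3): 3 bp
  [3,15): 12 bp
  [15,20): 5 bp
  [20,32): 12 bp
  [32,40): 8 bp
  [40,53): 13 bp
  [53,77): 24 bp
  [77,89): 12 bp
  [89,104): 15 bp
  [104,107): 3 bp
  [107,118): 11 bp
  [118,133): 15 bp
  [133,137): 4 bp
  [137,142): 5 bp
  [142,149): 7 bp
  [149,167): 18 bp
  [167,180): 13 bp
  [180,199): 19 bp
  [199,212): 13 bp
  [212,217): 5 bp
  [217,227): 10 bp
  [227,235): 8 bp
  [235,249): 14 bp

[3,3,4,5,5,5,7,8,8,10,11,12,12,12,13,13,13,14,15,15,18,19,24]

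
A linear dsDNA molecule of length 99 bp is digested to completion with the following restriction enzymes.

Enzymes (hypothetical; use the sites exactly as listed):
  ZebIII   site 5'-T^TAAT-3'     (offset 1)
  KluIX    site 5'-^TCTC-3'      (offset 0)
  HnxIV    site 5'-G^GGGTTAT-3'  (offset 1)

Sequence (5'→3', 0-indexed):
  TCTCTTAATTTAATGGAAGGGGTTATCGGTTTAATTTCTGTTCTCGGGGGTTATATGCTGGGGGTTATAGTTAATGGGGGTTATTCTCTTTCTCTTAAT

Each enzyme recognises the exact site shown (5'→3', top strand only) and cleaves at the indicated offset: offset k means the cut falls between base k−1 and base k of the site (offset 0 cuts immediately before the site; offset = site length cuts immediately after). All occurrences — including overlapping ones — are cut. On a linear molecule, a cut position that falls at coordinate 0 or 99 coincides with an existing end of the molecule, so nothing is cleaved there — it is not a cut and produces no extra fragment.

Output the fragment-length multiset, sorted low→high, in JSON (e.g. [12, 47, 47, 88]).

Site scan:
  ZebIII TTAAT/1: at [4, 9, 30, 70, 94] ⇒ [5, 10, 31, 71, 95]
  KluIX TCTC/0: at [0, 41, 84, 90] ⇒ [41, 84, 90] (position 0 is a terminus of the linear molecule — no cut)
  HnxIV GGGGTTAT/1: at [18, 46, 60, 76] ⇒ [19, 47, 61, 77]

All cut coordinates (distinct, sorted): [5, 10, 19, 31, 41, 47, 61, 71, 77, 84, 90, 95]

Fragment lengths:
  [0,5): 5 bp
  [5,10): 5 bp
  [10,19): 9 bp
  [19,31): 12 bp
  [31,41): 10 bp
  [41,47): 6 bp
  [47,61): 14 bp
  [61,71): 10 bp
  [71,77): 6 bp
  [77,84): 7 bp
  [84,90): 6 bp
  [90,95): 5 bp
  [95,99): 4 bp

[4,5,5,5,6,6,6,7,9,10,10,12,14]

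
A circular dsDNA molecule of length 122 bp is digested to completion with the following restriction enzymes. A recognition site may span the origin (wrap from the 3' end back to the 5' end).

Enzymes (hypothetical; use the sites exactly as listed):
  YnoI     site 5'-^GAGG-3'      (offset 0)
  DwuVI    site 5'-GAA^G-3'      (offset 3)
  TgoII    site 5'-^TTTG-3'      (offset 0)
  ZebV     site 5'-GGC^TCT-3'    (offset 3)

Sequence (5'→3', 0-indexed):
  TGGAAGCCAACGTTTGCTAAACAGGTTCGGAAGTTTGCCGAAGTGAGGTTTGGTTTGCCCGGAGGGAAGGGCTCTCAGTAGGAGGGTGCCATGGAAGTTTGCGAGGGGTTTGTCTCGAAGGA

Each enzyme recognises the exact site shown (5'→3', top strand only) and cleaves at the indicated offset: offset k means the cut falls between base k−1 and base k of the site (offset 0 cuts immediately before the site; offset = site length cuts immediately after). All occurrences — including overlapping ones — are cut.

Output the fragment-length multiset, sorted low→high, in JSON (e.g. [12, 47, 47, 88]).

[1,1,2,4,4,5,5,6,7,7,8,8,9,9,11,15,20]

Site scan:
  YnoI GAGG/0: at [44, 61, 81, 102] ⇒ [44, 61, 81, 102]
  DwuVI GAAG/3: at [2, 29, 39, 65, 93, 116] ⇒ [5, 32, 42, 68, 96, 119]
  TgoII TTTG/0: at [12, 33, 48, 53, 97, 108] ⇒ [12, 33, 48, 53, 97, 108]
  ZebV GGCTCT/3: at [69] ⇒ [72]

All cut coordinates (distinct, sorted): [5, 12, 32, 33, 42, 44, 48, 53, 61, 68, 72, 81, 96, 97, 102, 108, 119]

Fragments:
  5→12: 7 bp
  12→32: 20 bp
  32→33: 1 bp
  33→42: 9 bp
  42→44: 2 bp
  44→48: 4 bp
  48→53: 5 bp
  53→61: 8 bp
  61→68: 7 bp
  68→72: 4 bp
  72→81: 9 bp
  81→96: 15 bp
  96→97: 1 bp
  97→102: 5 bp
  102→108: 6 bp
  108→119: 11 bp
  119→5 (wrap): 122-119+5 = 8 bp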